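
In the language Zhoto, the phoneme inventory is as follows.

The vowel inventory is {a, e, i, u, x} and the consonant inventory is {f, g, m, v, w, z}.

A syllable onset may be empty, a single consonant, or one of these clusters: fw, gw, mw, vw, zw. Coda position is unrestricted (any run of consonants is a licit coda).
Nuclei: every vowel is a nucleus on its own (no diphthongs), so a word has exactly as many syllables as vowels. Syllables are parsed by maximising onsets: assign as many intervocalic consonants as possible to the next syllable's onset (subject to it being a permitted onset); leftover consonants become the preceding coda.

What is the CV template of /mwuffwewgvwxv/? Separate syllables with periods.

Vowels present: u, e, x; each is a nucleus, giving 3 syllables.
σ1/σ2 boundary: /ffw/ splits as /f/ + /fw/ (/fw/ is the longest suffix that is a licit onset).
σ2/σ3 boundary: /wgvw/ splits as /wg/ + /vw/ (/vw/ is the longest suffix that is a licit onset).
Putting it together: mwuf.fwewg.vwxv.
Mapping each syllable to C/V: /mwuf/ → CCVC, /fwewg/ → CCVCC, /vwxv/ → CCVC.

CCVC.CCVCC.CCVC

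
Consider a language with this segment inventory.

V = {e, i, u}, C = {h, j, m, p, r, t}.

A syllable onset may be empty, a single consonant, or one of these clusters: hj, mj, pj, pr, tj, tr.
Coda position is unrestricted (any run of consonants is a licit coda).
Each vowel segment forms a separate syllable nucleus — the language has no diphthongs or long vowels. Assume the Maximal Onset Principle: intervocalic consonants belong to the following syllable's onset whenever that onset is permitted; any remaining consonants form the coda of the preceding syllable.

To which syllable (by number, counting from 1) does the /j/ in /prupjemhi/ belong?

2

Nuclei (vowels): u, e, i → 3 syllables.
σ1/σ2 boundary: cluster /pj/ — /pj/ is itself a permitted onset, so the whole cluster goes right; preceding coda = ∅.
σ2/σ3 boundary: /mh/; trying suffixes from longest down, /h/ is the first permitted one, so coda /m/ | onset /h/.
Result: pru.pjem.hi.
The /j/ is in the onset of syllable 2 (/pjem/).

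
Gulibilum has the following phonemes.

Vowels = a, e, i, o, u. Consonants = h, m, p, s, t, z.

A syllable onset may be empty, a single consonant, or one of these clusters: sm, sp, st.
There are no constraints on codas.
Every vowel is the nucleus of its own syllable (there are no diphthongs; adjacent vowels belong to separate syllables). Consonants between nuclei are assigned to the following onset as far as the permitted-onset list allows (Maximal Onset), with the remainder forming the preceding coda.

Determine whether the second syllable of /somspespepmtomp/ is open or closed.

Vowels present: o, e, e, o; each is a nucleus, giving 4 syllables.
/o…e/ gap (V1→V2): /msp/; trying suffixes from longest down, /sp/ is the first permitted one, so coda /m/ | onset /sp/.
/e…e/ gap (V2→V3): /sp/ — entire cluster is a permitted onset → onset /sp/, coda ∅.
/e…o/ gap (V3→V4): /pmt/; trying suffixes from longest down, /t/ is the first permitted one, so coda /pm/ | onset /t/.
Putting it together: som.spe.spepm.tomp.
Syllable 2 is /spe/; it ends in its nucleus with no coda, so it is open.

open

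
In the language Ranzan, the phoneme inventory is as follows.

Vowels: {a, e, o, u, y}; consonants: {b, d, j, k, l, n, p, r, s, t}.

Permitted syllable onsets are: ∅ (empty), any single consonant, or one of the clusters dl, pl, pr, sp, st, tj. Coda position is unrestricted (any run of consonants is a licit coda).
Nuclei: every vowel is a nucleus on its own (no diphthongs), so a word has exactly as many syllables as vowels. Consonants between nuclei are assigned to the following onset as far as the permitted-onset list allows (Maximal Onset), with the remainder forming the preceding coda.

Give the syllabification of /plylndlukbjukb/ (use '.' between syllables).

plyln.dlukb.jukb

Nuclei (vowels): y, u, u → 3 syllables.
V1 /y/ – V2 /u/: /lndl/ — longest licit onset from the right is /dl/, leaving /ln/ as coda.
V2 /u/ – V3 /u/: /kbj/ — longest licit onset from the right is /j/, leaving /kb/ as coda.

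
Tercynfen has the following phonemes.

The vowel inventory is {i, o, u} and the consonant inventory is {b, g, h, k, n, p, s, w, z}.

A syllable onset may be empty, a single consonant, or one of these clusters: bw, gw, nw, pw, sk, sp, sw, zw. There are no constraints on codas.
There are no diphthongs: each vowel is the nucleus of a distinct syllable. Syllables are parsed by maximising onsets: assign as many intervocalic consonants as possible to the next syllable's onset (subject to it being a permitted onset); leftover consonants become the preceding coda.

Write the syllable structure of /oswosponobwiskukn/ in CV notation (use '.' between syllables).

V.CCV.CCV.CV.CCV.CCVCC

Vowels present: o, o, o, o, i, u; each is a nucleus, giving 6 syllables.
Between /o/ (V1) and /o/ (V2): cluster /sw/ — /sw/ is itself a permitted onset, so the whole cluster goes right; preceding coda = ∅.
Between /o/ (V2) and /o/ (V3): /sp/ is a licit onset in full, so it all attaches to the next syllable.
Between /o/ (V3) and /o/ (V4): /n/ → onset of the next syllable (single consonants are always licit onsets).
Between /o/ (V4) and /i/ (V5): cluster /bw/ — /bw/ is itself a permitted onset, so the whole cluster goes right; preceding coda = ∅.
Between /i/ (V5) and /u/ (V6): /sk/ is a licit onset in full, so it all attaches to the next syllable.
Result: o.swo.spo.no.bwi.skukn.
Mapping each syllable to C/V: /o/ → V, /swo/ → CCV, /spo/ → CCV, /no/ → CV, /bwi/ → CCV, /skukn/ → CCVCC.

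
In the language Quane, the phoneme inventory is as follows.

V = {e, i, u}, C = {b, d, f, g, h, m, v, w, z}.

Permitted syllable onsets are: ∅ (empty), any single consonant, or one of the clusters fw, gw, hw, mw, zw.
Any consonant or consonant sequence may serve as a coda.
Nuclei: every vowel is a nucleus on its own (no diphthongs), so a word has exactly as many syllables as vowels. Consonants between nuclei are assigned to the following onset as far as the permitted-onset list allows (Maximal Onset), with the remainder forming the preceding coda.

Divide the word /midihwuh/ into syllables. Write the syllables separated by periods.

mi.di.hwuh

Vowels present: i, i, u; each is a nucleus, giving 3 syllables.
V1 /i/ – V2 /i/: just /d/ — single C goes to the following onset.
V2 /i/ – V3 /u/: /hw/ is a licit onset in full, so it all attaches to the next syllable.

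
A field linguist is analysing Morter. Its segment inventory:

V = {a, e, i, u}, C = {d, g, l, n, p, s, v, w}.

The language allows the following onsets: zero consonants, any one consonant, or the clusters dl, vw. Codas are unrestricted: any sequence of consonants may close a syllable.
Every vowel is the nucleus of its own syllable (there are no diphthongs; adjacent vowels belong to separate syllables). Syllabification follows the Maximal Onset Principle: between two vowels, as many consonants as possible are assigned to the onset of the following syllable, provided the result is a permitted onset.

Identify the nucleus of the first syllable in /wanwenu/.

a

Nuclei (vowels): a, e, u → 3 syllables.
The first nucleus (vowel 1 from the left) is /a/.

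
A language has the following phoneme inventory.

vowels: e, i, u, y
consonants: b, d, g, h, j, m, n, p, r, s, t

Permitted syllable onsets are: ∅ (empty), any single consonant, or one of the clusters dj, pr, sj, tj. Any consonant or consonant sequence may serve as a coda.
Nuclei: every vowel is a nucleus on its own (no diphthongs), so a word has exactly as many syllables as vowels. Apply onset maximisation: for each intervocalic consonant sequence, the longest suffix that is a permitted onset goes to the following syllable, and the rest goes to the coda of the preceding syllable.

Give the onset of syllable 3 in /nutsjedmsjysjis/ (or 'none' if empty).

sj

Vowels present: u, e, y, i; each is a nucleus, giving 4 syllables.
V1 /u/ – V2 /e/: /tsj/; trying suffixes from longest down, /sj/ is the first permitted one, so coda /t/ | onset /sj/.
V2 /e/ – V3 /y/: cluster /dmsj/ — the longest permitted-onset suffix is /sj/; onset = /sj/, preceding coda = /dm/.
V3 /y/ – V4 /i/: cluster /sj/ — /sj/ is itself a permitted onset, so the whole cluster goes right; preceding coda = ∅.
Putting it together: nut.sjedm.sjy.sjis.
Syllable 3 is /sjy/: onset /sj/, nucleus /y/, coda ∅.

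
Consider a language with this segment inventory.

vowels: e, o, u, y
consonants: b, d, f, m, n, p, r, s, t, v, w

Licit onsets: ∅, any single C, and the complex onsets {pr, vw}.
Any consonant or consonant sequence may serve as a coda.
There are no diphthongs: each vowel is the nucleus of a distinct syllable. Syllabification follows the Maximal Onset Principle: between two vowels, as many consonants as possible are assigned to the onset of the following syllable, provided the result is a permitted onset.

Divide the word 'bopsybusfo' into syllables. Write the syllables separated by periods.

The vowels are o, y, u, o — 4 nuclei, so 4 syllables.
V1 /o/ – V2 /y/: cluster /ps/ — the longest permitted-onset suffix is /s/; onset = /s/, preceding coda = /p/.
V2 /y/ – V3 /u/: just /b/ — single C goes to the following onset.
V3 /u/ – V4 /o/: /sf/ splits as /s/ + /f/ (/f/ is the longest suffix that is a licit onset).

bop.sy.bus.fo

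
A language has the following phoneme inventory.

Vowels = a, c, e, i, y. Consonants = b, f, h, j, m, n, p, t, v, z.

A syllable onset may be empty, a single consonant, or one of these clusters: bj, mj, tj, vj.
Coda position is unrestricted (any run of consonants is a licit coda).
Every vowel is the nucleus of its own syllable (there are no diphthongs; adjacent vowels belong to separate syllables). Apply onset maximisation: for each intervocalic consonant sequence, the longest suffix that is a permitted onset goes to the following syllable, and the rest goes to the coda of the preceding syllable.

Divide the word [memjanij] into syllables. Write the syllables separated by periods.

me.mja.nij

Nuclei (vowels): e, a, i → 3 syllables.
/e…a/ gap (V1→V2): /mj/ is a licit onset in full, so it all attaches to the next syllable.
/a…i/ gap (V2→V3): just /n/ — single C goes to the following onset.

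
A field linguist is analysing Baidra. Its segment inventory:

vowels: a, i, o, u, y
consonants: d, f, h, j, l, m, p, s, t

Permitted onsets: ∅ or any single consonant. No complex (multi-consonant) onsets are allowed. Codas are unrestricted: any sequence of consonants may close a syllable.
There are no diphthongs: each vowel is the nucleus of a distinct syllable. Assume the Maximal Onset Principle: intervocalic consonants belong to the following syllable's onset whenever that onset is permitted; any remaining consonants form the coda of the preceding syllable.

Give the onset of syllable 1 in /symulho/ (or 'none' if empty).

s

Nuclei (vowels): y, u, o → 3 syllables.
σ1/σ2 boundary: /m/ → onset of the next syllable (single consonants are always licit onsets).
σ2/σ3 boundary: cluster /lh/ — the longest permitted-onset suffix is /h/; onset = /h/, preceding coda = /l/.
Putting it together: sy.mul.ho.
Syllable 1 is /sy/: onset /s/, nucleus /y/, coda ∅.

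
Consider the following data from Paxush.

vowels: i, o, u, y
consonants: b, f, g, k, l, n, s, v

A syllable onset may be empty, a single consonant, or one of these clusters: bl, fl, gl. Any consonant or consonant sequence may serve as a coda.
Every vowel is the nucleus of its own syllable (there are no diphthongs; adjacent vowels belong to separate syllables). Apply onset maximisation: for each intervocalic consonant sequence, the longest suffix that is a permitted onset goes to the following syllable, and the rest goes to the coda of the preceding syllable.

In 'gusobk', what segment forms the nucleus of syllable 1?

Vowels present: u, o; each is a nucleus, giving 2 syllables.
The first nucleus (vowel 1 from the left) is /u/.

u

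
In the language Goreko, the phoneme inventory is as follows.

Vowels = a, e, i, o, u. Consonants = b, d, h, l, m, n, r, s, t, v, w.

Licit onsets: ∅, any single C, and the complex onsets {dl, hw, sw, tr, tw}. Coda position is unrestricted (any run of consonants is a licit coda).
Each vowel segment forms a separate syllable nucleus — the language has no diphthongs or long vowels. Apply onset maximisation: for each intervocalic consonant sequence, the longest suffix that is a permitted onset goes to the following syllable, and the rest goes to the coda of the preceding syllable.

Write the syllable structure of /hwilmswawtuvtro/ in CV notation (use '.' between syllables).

CCVCC.CCVC.CVC.CCV

Vowels present: i, a, u, o; each is a nucleus, giving 4 syllables.
V1 /i/ – V2 /a/: cluster /lmsw/ — the longest permitted-onset suffix is /sw/; onset = /sw/, preceding coda = /lm/.
V2 /a/ – V3 /u/: /wt/ splits as /w/ + /t/ (/t/ is the longest suffix that is a licit onset).
V3 /u/ – V4 /o/: /vtr/ splits as /v/ + /tr/ (/tr/ is the longest suffix that is a licit onset).
Putting it together: hwilm.swaw.tuv.tro.
Mapping each syllable to C/V: /hwilm/ → CCVCC, /swaw/ → CCVC, /tuv/ → CVC, /tro/ → CCV.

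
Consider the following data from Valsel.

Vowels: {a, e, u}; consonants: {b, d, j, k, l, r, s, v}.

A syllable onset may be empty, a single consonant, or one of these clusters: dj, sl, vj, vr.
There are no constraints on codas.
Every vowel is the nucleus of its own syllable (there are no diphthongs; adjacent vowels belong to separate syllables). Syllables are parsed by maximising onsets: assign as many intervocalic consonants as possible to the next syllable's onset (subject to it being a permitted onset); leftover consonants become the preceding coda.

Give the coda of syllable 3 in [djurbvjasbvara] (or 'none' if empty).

none

Nuclei (vowels): u, a, a, a → 4 syllables.
Between /u/ (V1) and /a/ (V2): /rbvj/ splits as /rb/ + /vj/ (/vj/ is the longest suffix that is a licit onset).
Between /a/ (V2) and /a/ (V3): /sbv/; trying suffixes from longest down, /v/ is the first permitted one, so coda /sb/ | onset /v/.
Between /a/ (V3) and /a/ (V4): /r/ is a single consonant, so it becomes the next onset.
Putting it together: djurb.vjasb.va.ra.
Syllable 3 is /va/: onset /v/, nucleus /a/, coda ∅.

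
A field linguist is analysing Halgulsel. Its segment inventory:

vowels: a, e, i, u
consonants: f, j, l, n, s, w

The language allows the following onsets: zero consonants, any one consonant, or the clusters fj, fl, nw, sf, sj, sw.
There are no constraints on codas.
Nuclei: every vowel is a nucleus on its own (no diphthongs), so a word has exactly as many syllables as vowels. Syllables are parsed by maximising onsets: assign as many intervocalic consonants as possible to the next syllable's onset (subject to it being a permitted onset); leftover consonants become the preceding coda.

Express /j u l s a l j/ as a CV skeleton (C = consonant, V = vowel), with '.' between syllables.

CVC.CVCC

Nuclei (vowels): u, a → 2 syllables.
σ1/σ2 boundary: cluster /ls/ — the longest permitted-onset suffix is /s/; onset = /s/, preceding coda = /l/.
Syllabification: jul.salj.
Mapping each syllable to C/V: /jul/ → CVC, /salj/ → CVCC.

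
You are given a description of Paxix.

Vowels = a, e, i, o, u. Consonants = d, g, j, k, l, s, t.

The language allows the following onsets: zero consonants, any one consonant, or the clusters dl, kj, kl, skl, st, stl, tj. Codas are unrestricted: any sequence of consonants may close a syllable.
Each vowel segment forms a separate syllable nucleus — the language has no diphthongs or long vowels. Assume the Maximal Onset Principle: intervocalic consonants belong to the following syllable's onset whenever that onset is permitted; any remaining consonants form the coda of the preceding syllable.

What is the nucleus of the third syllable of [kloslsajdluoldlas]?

u

Nuclei (vowels): o, a, u, o, a → 5 syllables.
The third nucleus (vowel 3 from the left) is /u/.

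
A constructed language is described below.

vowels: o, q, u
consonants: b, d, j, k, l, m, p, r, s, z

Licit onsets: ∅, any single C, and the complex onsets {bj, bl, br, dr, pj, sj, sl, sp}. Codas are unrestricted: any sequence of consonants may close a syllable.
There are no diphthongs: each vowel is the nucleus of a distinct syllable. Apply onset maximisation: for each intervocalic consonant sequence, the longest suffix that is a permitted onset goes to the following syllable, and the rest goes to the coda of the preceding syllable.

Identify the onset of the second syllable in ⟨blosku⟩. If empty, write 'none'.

k

Vowels present: o, u; each is a nucleus, giving 2 syllables.
/o…u/ gap (V1→V2): /sk/; trying suffixes from longest down, /k/ is the first permitted one, so coda /s/ | onset /k/.
Putting it together: blos.ku.
Syllable 2 is /ku/: onset /k/, nucleus /u/, coda ∅.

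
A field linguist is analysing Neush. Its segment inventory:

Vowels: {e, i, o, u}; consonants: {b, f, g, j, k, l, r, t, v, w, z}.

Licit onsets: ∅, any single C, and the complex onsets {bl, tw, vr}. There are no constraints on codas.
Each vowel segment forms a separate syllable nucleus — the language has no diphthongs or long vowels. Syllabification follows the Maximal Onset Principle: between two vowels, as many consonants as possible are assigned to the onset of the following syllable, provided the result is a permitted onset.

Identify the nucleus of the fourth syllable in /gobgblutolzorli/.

Vowels present: o, u, o, o, i; each is a nucleus, giving 5 syllables.
The fourth nucleus (vowel 4 from the left) is /o/.

o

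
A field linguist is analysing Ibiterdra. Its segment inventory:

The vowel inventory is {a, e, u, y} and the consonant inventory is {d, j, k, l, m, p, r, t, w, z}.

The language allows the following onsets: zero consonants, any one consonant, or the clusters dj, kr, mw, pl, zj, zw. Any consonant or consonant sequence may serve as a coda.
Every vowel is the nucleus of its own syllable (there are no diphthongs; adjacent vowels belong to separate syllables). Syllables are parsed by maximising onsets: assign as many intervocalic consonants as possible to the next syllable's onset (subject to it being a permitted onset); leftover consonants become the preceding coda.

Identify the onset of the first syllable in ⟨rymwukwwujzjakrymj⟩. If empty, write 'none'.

The vowels are y, u, u, a, y — 5 nuclei, so 5 syllables.
/y…u/ gap (V1→V2): /mw/ is a licit onset in full, so it all attaches to the next syllable.
/u…u/ gap (V2→V3): /kww/ splits as /kw/ + /w/ (/w/ is the longest suffix that is a licit onset).
/u…a/ gap (V3→V4): /jzj/; trying suffixes from longest down, /zj/ is the first permitted one, so coda /j/ | onset /zj/.
/a…y/ gap (V4→V5): /kr/ is a licit onset in full, so it all attaches to the next syllable.
Result: ry.mwukw.wuj.zja.krymj.
Syllable 1 is /ry/: onset /r/, nucleus /y/, coda ∅.

r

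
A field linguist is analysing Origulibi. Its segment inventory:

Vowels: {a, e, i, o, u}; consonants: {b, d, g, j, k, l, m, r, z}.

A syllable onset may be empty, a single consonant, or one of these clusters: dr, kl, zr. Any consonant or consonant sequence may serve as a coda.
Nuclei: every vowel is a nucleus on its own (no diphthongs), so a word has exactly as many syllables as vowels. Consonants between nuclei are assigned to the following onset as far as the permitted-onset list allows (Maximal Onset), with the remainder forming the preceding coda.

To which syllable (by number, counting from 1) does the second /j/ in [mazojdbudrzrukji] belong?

5

Vowels present: a, o, u, u, i; each is a nucleus, giving 5 syllables.
σ1/σ2 boundary: just /z/ — single C goes to the following onset.
σ2/σ3 boundary: /jdb/ splits as /jd/ + /b/ (/b/ is the longest suffix that is a licit onset).
σ3/σ4 boundary: cluster /drzr/ — the longest permitted-onset suffix is /zr/; onset = /zr/, preceding coda = /dr/.
σ4/σ5 boundary: /kj/; trying suffixes from longest down, /j/ is the first permitted one, so coda /k/ | onset /j/.
Putting it together: ma.zojd.budr.zruk.ji.
The second /j/ is in the onset of syllable 5 (/ji/).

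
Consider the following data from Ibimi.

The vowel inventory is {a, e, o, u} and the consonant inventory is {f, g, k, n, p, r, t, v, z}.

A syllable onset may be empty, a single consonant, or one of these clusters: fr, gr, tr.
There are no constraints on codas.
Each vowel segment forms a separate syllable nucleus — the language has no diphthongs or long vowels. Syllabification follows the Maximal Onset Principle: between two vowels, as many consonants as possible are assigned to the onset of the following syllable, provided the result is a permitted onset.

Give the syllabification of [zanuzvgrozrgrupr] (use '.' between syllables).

The vowels are a, u, o, u — 4 nuclei, so 4 syllables.
/a…u/ gap (V1→V2): /n/ → onset of the next syllable (single consonants are always licit onsets).
/u…o/ gap (V2→V3): cluster /zvgr/ — the longest permitted-onset suffix is /gr/; onset = /gr/, preceding coda = /zv/.
/o…u/ gap (V3→V4): /zrgr/; trying suffixes from longest down, /gr/ is the first permitted one, so coda /zr/ | onset /gr/.

za.nuzv.grozr.grupr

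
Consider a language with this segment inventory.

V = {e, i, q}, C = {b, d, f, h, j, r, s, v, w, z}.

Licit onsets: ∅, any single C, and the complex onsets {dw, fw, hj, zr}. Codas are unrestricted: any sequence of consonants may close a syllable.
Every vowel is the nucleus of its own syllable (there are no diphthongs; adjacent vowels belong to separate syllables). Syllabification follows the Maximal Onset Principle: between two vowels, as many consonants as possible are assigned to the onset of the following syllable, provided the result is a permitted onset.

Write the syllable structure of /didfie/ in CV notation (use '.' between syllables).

The vowels are i, i, e — 3 nuclei, so 3 syllables.
V1 /i/ – V2 /i/: /df/; trying suffixes from longest down, /f/ is the first permitted one, so coda /d/ | onset /f/.
V2 /i/ – V3 /e/: no consonants, so the boundary falls immediately after /i/.
So the parse is did.fi.e.
Mapping each syllable to C/V: /did/ → CVC, /fi/ → CV, /e/ → V.

CVC.CV.V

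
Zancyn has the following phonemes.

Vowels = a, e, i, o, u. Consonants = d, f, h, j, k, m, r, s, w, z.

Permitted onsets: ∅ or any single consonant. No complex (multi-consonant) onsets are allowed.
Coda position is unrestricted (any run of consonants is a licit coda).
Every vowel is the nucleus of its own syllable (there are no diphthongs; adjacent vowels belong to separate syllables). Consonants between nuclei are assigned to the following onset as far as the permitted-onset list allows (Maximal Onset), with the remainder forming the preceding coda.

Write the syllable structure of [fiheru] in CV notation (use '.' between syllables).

CV.CV.CV

Vowels present: i, e, u; each is a nucleus, giving 3 syllables.
Between /i/ (V1) and /e/ (V2): just /h/ — single C goes to the following onset.
Between /e/ (V2) and /u/ (V3): /r/ is a single consonant, so it becomes the next onset.
Syllabification: fi.he.ru.
Mapping each syllable to C/V: /fi/ → CV, /he/ → CV, /ru/ → CV.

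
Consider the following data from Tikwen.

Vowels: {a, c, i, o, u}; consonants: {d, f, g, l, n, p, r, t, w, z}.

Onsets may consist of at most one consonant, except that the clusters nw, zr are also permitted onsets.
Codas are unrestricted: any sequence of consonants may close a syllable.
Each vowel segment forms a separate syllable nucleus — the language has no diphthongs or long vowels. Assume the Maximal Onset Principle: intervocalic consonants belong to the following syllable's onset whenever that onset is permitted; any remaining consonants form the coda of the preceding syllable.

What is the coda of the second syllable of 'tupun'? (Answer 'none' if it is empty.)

n

Nuclei (vowels): u, u → 2 syllables.
V1 /u/ – V2 /u/: /p/ is a single consonant, so it becomes the next onset.
Result: tu.pun.
Syllable 2 is /pun/: onset /p/, nucleus /u/, coda /n/.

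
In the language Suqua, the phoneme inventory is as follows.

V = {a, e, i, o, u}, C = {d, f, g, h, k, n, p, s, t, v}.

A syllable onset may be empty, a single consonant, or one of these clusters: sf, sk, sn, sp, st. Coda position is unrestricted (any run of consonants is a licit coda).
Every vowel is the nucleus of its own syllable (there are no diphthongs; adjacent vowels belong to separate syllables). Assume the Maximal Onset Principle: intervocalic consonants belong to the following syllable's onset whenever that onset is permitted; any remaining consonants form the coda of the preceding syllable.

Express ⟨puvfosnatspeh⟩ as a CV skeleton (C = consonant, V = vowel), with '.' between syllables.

CVC.CV.CCVC.CCVC

Vowels present: u, o, a, e; each is a nucleus, giving 4 syllables.
Between /u/ (V1) and /o/ (V2): /vf/; trying suffixes from longest down, /f/ is the first permitted one, so coda /v/ | onset /f/.
Between /o/ (V2) and /a/ (V3): cluster /sn/ — /sn/ is itself a permitted onset, so the whole cluster goes right; preceding coda = ∅.
Between /a/ (V3) and /e/ (V4): /tsp/; trying suffixes from longest down, /sp/ is the first permitted one, so coda /t/ | onset /sp/.
Putting it together: puv.fo.snat.speh.
Mapping each syllable to C/V: /puv/ → CVC, /fo/ → CV, /snat/ → CCVC, /speh/ → CCVC.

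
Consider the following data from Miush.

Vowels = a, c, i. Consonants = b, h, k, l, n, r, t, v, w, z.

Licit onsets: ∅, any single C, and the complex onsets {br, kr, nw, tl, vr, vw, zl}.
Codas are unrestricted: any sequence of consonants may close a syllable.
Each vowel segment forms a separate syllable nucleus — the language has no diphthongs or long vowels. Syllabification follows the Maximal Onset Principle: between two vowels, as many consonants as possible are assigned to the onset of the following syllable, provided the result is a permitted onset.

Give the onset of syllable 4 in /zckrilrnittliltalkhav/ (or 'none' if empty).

The vowels are c, i, i, i, a, a — 6 nuclei, so 6 syllables.
σ1/σ2 boundary: cluster /kr/ — /kr/ is itself a permitted onset, so the whole cluster goes right; preceding coda = ∅.
σ2/σ3 boundary: cluster /lrn/ — the longest permitted-onset suffix is /n/; onset = /n/, preceding coda = /lr/.
σ3/σ4 boundary: /ttl/ splits as /t/ + /tl/ (/tl/ is the longest suffix that is a licit onset).
σ4/σ5 boundary: /lt/ — longest licit onset from the right is /t/, leaving /l/ as coda.
σ5/σ6 boundary: /lkh/; trying suffixes from longest down, /h/ is the first permitted one, so coda /lk/ | onset /h/.
Result: zc.krilr.nit.tlil.talk.hav.
Syllable 4 is /tlil/: onset /tl/, nucleus /i/, coda /l/.

tl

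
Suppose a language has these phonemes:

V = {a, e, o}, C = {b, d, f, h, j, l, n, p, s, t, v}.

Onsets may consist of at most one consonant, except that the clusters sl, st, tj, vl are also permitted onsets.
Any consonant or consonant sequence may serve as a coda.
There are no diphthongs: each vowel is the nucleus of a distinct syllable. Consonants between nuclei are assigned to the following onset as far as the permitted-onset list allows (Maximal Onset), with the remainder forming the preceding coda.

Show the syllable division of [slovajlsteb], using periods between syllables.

Nuclei (vowels): o, a, e → 3 syllables.
σ1/σ2 boundary: /v/ → onset of the next syllable (single consonants are always licit onsets).
σ2/σ3 boundary: /jlst/ — longest licit onset from the right is /st/, leaving /jl/ as coda.

slo.vajl.steb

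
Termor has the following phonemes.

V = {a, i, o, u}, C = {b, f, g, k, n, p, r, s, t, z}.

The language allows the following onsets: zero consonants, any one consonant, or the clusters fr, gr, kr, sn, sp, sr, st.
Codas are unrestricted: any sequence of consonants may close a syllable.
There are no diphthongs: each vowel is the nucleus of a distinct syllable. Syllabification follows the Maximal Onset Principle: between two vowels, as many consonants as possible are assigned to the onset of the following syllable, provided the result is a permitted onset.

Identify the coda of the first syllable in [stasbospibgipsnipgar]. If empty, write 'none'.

The vowels are a, o, i, i, i, a — 6 nuclei, so 6 syllables.
/a…o/ gap (V1→V2): /sb/ — longest licit onset from the right is /b/, leaving /s/ as coda.
/o…i/ gap (V2→V3): /sp/ — entire cluster is a permitted onset → onset /sp/, coda ∅.
/i…i/ gap (V3→V4): cluster /bg/ — the longest permitted-onset suffix is /g/; onset = /g/, preceding coda = /b/.
/i…i/ gap (V4→V5): /psn/ splits as /p/ + /sn/ (/sn/ is the longest suffix that is a licit onset).
/i…a/ gap (V5→V6): /pg/ — longest licit onset from the right is /g/, leaving /p/ as coda.
Syllabification: stas.bo.spib.gip.snip.gar.
Syllable 1 is /stas/: onset /st/, nucleus /a/, coda /s/.

s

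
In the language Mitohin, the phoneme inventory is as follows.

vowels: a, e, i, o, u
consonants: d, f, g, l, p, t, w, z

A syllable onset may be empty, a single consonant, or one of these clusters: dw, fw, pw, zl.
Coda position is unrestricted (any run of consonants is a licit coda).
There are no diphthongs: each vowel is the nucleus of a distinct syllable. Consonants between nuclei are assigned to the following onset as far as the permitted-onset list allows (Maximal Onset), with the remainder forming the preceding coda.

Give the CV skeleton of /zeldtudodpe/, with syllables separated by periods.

CVCC.CV.CVC.CV

Nuclei (vowels): e, u, o, e → 4 syllables.
Between /e/ (V1) and /u/ (V2): /ldt/; trying suffixes from longest down, /t/ is the first permitted one, so coda /ld/ | onset /t/.
Between /u/ (V2) and /o/ (V3): just /d/ — single C goes to the following onset.
Between /o/ (V3) and /e/ (V4): /dp/ — longest licit onset from the right is /p/, leaving /d/ as coda.
So the parse is zeld.tu.dod.pe.
Mapping each syllable to C/V: /zeld/ → CVCC, /tu/ → CV, /dod/ → CVC, /pe/ → CV.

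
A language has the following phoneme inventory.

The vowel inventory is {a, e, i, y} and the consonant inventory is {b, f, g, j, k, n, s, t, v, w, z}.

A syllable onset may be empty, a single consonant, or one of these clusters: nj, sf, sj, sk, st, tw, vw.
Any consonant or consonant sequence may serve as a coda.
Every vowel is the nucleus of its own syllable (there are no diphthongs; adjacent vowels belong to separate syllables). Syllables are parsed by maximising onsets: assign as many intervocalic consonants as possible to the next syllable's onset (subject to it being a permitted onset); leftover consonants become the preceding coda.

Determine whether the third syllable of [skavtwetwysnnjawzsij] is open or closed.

Nuclei (vowels): a, e, y, a, i → 5 syllables.
/a…e/ gap (V1→V2): /vtw/; trying suffixes from longest down, /tw/ is the first permitted one, so coda /v/ | onset /tw/.
/e…y/ gap (V2→V3): /tw/ — entire cluster is a permitted onset → onset /tw/, coda ∅.
/y…a/ gap (V3→V4): /snnj/ splits as /sn/ + /nj/ (/nj/ is the longest suffix that is a licit onset).
/a…i/ gap (V4→V5): /wzs/ — longest licit onset from the right is /s/, leaving /wz/ as coda.
Putting it together: skav.twe.twysn.njawz.sij.
Syllable 3 is /twysn/ with coda /sn/, so it is closed.

closed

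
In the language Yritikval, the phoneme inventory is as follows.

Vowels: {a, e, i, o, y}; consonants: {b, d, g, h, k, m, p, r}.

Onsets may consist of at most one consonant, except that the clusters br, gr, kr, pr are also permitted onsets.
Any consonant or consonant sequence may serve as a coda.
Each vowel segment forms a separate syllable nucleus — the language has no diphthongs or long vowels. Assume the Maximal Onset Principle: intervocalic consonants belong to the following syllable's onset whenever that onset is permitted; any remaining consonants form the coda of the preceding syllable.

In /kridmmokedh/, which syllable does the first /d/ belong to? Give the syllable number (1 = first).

Vowels present: i, o, e; each is a nucleus, giving 3 syllables.
Between /i/ (V1) and /o/ (V2): /dmm/ splits as /dm/ + /m/ (/m/ is the longest suffix that is a licit onset).
Between /o/ (V2) and /e/ (V3): just /k/ — single C goes to the following onset.
So the parse is kridm.mo.kedh.
The first /d/ is in the coda of syllable 1 (/kridm/).

1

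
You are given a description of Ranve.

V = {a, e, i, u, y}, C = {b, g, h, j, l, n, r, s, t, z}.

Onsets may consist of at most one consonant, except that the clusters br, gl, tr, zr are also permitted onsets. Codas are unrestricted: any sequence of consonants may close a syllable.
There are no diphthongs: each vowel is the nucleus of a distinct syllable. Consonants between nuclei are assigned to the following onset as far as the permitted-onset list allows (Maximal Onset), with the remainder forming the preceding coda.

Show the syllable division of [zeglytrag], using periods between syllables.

ze.gly.trag

Nuclei (vowels): e, y, a → 3 syllables.
σ1/σ2 boundary: /gl/ — entire cluster is a permitted onset → onset /gl/, coda ∅.
σ2/σ3 boundary: /tr/ — entire cluster is a permitted onset → onset /tr/, coda ∅.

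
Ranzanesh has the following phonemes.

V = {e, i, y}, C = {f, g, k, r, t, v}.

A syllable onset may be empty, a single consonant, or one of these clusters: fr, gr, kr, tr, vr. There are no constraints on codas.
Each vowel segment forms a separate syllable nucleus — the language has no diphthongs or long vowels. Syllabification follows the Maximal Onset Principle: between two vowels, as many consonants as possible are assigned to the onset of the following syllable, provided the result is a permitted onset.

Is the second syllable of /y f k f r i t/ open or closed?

closed

The vowels are y, i — 2 nuclei, so 2 syllables.
Between /y/ (V1) and /i/ (V2): /fkfr/; trying suffixes from longest down, /fr/ is the first permitted one, so coda /fk/ | onset /fr/.
So the parse is yfk.frit.
Syllable 2 is /frit/ with coda /t/, so it is closed.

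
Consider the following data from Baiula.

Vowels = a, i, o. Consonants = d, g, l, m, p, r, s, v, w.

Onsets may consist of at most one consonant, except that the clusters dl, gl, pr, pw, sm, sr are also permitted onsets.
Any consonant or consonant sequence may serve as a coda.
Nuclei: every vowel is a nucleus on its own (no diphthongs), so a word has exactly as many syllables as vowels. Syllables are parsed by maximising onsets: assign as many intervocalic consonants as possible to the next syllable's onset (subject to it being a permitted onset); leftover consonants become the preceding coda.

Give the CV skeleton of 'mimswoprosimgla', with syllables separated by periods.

CVCC.CV.CCV.CVC.CCV

Vowels present: i, o, o, i, a; each is a nucleus, giving 5 syllables.
Between /i/ (V1) and /o/ (V2): /msw/ splits as /ms/ + /w/ (/w/ is the longest suffix that is a licit onset).
Between /o/ (V2) and /o/ (V3): /pr/ — entire cluster is a permitted onset → onset /pr/, coda ∅.
Between /o/ (V3) and /i/ (V4): /s/ is a single consonant, so it becomes the next onset.
Between /i/ (V4) and /a/ (V5): /mgl/ splits as /m/ + /gl/ (/gl/ is the longest suffix that is a licit onset).
So the parse is mims.wo.pro.sim.gla.
Mapping each syllable to C/V: /mims/ → CVCC, /wo/ → CV, /pro/ → CCV, /sim/ → CVC, /gla/ → CCV.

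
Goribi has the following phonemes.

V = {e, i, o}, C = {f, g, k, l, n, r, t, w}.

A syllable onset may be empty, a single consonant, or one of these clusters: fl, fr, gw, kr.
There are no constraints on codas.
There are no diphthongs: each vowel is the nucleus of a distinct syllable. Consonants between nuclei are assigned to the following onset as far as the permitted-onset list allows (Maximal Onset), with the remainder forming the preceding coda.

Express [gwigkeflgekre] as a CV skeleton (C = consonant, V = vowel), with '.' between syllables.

Nuclei (vowels): i, e, e, e → 4 syllables.
/i…e/ gap (V1→V2): cluster /gk/ — the longest permitted-onset suffix is /k/; onset = /k/, preceding coda = /g/.
/e…e/ gap (V2→V3): /flg/ — longest licit onset from the right is /g/, leaving /fl/ as coda.
/e…e/ gap (V3→V4): /kr/ is a licit onset in full, so it all attaches to the next syllable.
Syllabification: gwig.kefl.ge.kre.
Mapping each syllable to C/V: /gwig/ → CCVC, /kefl/ → CVCC, /ge/ → CV, /kre/ → CCV.

CCVC.CVCC.CV.CCV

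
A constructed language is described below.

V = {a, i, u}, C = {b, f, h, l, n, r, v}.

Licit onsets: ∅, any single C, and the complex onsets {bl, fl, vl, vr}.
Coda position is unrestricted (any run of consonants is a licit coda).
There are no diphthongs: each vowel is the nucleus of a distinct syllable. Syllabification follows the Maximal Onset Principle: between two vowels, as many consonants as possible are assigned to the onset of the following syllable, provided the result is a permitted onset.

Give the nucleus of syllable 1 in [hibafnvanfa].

i

The vowels are i, a, a, a — 4 nuclei, so 4 syllables.
The first nucleus (vowel 1 from the left) is /i/.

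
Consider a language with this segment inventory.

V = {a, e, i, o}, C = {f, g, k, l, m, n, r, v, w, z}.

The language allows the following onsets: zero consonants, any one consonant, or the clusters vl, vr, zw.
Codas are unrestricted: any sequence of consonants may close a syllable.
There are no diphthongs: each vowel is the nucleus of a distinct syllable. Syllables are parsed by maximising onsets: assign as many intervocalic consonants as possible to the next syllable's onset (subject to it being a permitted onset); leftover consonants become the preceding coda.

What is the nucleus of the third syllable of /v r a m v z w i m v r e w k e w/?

e

The vowels are a, i, e, e — 4 nuclei, so 4 syllables.
The third nucleus (vowel 3 from the left) is /e/.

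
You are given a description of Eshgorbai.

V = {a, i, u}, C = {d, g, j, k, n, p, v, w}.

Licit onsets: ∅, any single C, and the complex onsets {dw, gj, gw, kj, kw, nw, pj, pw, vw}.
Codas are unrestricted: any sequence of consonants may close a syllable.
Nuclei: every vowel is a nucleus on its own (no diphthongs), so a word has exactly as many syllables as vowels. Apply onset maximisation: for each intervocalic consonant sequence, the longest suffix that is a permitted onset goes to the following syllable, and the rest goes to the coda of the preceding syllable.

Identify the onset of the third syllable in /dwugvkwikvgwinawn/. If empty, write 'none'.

gw

The vowels are u, i, i, a — 4 nuclei, so 4 syllables.
σ1/σ2 boundary: cluster /gvkw/ — the longest permitted-onset suffix is /kw/; onset = /kw/, preceding coda = /gv/.
σ2/σ3 boundary: /kvgw/ splits as /kv/ + /gw/ (/gw/ is the longest suffix that is a licit onset).
σ3/σ4 boundary: just /n/ — single C goes to the following onset.
Result: dwugv.kwikv.gwi.nawn.
Syllable 3 is /gwi/: onset /gw/, nucleus /i/, coda ∅.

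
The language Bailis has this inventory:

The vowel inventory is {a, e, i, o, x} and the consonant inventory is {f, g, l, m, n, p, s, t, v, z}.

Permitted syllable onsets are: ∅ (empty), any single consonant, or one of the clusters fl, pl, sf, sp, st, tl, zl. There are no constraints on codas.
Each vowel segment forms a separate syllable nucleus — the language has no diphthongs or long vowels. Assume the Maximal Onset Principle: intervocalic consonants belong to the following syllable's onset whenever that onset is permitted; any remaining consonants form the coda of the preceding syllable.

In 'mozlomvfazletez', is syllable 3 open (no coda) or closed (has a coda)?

open

Nuclei (vowels): o, o, a, e, e → 5 syllables.
σ1/σ2 boundary: cluster /zl/ — /zl/ is itself a permitted onset, so the whole cluster goes right; preceding coda = ∅.
σ2/σ3 boundary: /mvf/ — longest licit onset from the right is /f/, leaving /mv/ as coda.
σ3/σ4 boundary: /zl/ is a licit onset in full, so it all attaches to the next syllable.
σ4/σ5 boundary: /t/ → onset of the next syllable (single consonants are always licit onsets).
Syllabification: mo.zlomv.fa.zle.tez.
Syllable 3 is /fa/; it ends in its nucleus with no coda, so it is open.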